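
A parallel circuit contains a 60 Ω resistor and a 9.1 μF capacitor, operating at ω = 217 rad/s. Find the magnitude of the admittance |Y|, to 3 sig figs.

16.8 mS

X_C = 1/(ωC) = 506 Ω
Parallel: admittances add. Y = 1/R + jωC
Y = (0.0167 + j0.00197) S
|Y| = 0.0168 S → |Z| = 1/|Y| = 59.6 Ω, ∠Z = −∠Y = -6.76°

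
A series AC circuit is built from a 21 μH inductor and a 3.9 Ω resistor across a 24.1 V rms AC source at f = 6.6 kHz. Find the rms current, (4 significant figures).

6.031 A

ω = 2πf = 41470 rad/s
X_L = ωL = 0.8708 Ω
Z = 3.900 + j0.8708 Ω
|Z| = √(3.900² + 0.8708²) = 3.996 Ω
I = V/|Z| = 24.1/3.996 = 6.031 A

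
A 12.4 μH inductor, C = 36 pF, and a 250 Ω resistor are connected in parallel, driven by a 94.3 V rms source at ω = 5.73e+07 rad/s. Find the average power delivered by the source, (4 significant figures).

35.57 W

X_L = ωL = 710.5 Ω
X_C = 1/(ωC) = 484.8 Ω
Parallel: admittances add. Y = 1/R + 1/(jωL) + jωC
Y = (0.004000 + j0.0006554) S
|Y| = 0.004053 S → |Z| = 1/|Y| = 246.7 Ω, ∠Z = −∠Y = -9.305°
I = V/|Z| = 382.2 mA
P = VI cos φ = 94.3 × 0.3822 × cos(-9.305°) = 35.57 W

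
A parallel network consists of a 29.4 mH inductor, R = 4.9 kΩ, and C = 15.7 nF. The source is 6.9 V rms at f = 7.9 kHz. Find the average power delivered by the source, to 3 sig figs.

9.72 mW

ω = 2πf = 49640 rad/s
X_L = ωL = 1460 Ω
X_C = 1/(ωC) = 1280 Ω
Parallel: admittances add. Y = 1/R + 1/(jωL) + jωC
Y = (0.000204 + j9.41e-05) S
|Y| = 0.000225 S → |Z| = 1/|Y| = 4450 Ω, ∠Z = −∠Y = -24.7°
I = V/|Z| = 1.55 mA
P = VI cos φ = 6.9 × 0.00155 × cos(-24.7°) = 9.72 mW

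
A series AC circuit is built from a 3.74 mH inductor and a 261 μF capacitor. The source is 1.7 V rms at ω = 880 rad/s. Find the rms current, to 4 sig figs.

X_L = ωL = 3.291 Ω
X_C = 1/(ωC) = 4.354 Ω
Net reactance X = X_L − X_C = -1.063 Ω
Z = − j1.063 Ω
|Z| = √(0² + 1.063²) = 1.063 Ω
I = V/|Z| = 1.7/1.063 = 1.600 A

1.600 A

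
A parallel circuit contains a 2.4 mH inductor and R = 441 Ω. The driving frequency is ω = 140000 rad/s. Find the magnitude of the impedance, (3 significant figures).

X_L = ωL = 336 Ω
Parallel: admittances add. Y = 1/R + 1/(jωL)
Y = (0.00227 − j0.00298) S
|Y| = 0.00374 S → |Z| = 1/|Y| = 267 Ω, ∠Z = −∠Y = 52.7°

267 Ω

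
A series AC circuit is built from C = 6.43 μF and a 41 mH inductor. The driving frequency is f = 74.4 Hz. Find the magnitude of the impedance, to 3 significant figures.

ω = 2πf = 467.5 rad/s
X_L = ωL = 19.2 Ω
X_C = 1/(ωC) = 333 Ω
Net reactance X = X_L − X_C = -314 Ω
Z = − j314 Ω
|Z| = √(0² + 314²) = 314 Ω

314 Ω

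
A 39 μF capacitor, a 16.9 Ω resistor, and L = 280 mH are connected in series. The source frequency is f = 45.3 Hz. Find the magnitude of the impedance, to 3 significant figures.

ω = 2πf = 284.6 rad/s
X_L = ωL = 79.7 Ω
X_C = 1/(ωC) = 90.1 Ω
Net reactance X = X_L − X_C = -10.4 Ω
Z = 16.9 − j10.4 Ω
|Z| = √(16.9² + 10.4²) = 19.8 Ω

19.8 Ω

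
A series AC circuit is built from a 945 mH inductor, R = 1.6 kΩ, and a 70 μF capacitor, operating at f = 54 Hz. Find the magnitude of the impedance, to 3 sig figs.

1620 Ω

ω = 2πf = 339.3 rad/s
X_L = ωL = 321 Ω
X_C = 1/(ωC) = 42.1 Ω
Net reactance X = X_L − X_C = 279 Ω
Z = 1600 + j279 Ω
|Z| = √(1600² + 279²) = 1620 Ω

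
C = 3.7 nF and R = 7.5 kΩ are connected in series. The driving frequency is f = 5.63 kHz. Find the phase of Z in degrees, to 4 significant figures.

ω = 2πf = 35370 rad/s
X_C = 1/(ωC) = 7640 Ω
Z = 7500 − j7640 Ω
|Z| = √(7500² + 7640²) = 10710 Ω
∠Z = arctan(-7640/7500) = -45.53°

-45.53°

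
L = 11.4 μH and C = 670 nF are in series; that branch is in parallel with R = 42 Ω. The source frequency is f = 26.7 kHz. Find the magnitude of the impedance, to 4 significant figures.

6.890 Ω

ω = 2πf = 167800 rad/s
X_L = ωL = 1.912 Ω
X_C = 1/(ωC) = 8.897 Ω
Branch 1: Z₁ = R = 42.00 Ω
Branch 2 (series LC): Z₂ = j(X_L − X_C) = −j6.984 Ω
Parallel: Z = Z₁Z₂/(Z₁+Z₂), |Z| = 6.890 Ω, ∠Z = -80.56°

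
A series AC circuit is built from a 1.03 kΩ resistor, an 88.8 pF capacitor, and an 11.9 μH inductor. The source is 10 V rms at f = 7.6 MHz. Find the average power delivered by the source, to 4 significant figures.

87.93 mW

ω = 2πf = 4.775e+07 rad/s
X_L = ωL = 568.3 Ω
X_C = 1/(ωC) = 235.8 Ω
Net reactance X = X_L − X_C = 332.4 Ω
Z = 1030 + j332.4 Ω
|Z| = √(1030² + 332.4²) = 1082 Ω
∠Z = arctan(332.4/1030) = 17.89°
I = V/|Z| = 9.239 mA
P = VI cos φ = 10 × 0.009239 × cos(17.89°) = 87.93 mW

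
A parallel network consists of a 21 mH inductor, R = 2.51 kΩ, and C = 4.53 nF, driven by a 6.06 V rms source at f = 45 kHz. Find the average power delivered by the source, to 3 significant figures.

14.6 mW

ω = 2πf = 282700 rad/s
X_L = ωL = 5940 Ω
X_C = 1/(ωC) = 781 Ω
Parallel: admittances add. Y = 1/R + 1/(jωL) + jωC
Y = (0.000398 + j0.00111) S
|Y| = 0.00118 S → |Z| = 1/|Y| = 846 Ω, ∠Z = −∠Y = -70.3°
I = V/|Z| = 7.16 mA
P = VI cos φ = 6.06 × 0.00716 × cos(-70.3°) = 14.6 mW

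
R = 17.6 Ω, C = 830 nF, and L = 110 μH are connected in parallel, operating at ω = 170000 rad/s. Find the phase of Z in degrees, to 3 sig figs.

X_L = ωL = 18.7 Ω
X_C = 1/(ωC) = 7.09 Ω
Parallel: admittances add. Y = 1/R + 1/(jωL) + jωC
Y = (0.0568 + j0.0876) S
|Y| = 0.104 S → |Z| = 1/|Y| = 9.58 Ω, ∠Z = −∠Y = -57.0°

-57.0°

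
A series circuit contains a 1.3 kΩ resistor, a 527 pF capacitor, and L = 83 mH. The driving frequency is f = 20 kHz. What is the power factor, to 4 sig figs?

ω = 2πf = 125700 rad/s
X_L = ωL = 10430 Ω
X_C = 1/(ωC) = 15100 Ω
Net reactance X = X_L − X_C = -4670 Ω
Z = 1300 − j4670 Ω
|Z| = √(1300² + 4670²) = 4848 Ω
∠Z = arctan(-4670/1300) = -74.44°
cos φ = cos(-74.44°) = 0.2682

0.2682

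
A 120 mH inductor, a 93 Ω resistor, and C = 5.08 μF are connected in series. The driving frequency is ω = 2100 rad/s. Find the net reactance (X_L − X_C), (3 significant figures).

158 Ω

X_L = ωL = 252 Ω
X_C = 1/(ωC) = 93.7 Ω
X = 252 − 93.7 = 158 Ω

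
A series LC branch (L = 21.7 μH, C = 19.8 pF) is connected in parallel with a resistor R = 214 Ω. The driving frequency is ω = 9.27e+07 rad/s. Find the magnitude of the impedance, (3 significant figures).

212 Ω

X_L = ωL = 2010 Ω
X_C = 1/(ωC) = 545 Ω
Branch 1: Z₁ = R = 214 Ω
Branch 2 (series LC): Z₂ = j(X_L − X_C) = j1470 Ω
Parallel: Z = Z₁Z₂/(Z₁+Z₂), |Z| = 212 Ω, ∠Z = 8.30°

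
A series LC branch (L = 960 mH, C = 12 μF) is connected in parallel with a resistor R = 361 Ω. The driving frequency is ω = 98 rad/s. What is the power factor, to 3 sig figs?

0.902

X_L = ωL = 94.1 Ω
X_C = 1/(ωC) = 850 Ω
Branch 1: Z₁ = R = 361 Ω
Branch 2 (series LC): Z₂ = j(X_L − X_C) = −j756 Ω
Parallel: Z = Z₁Z₂/(Z₁+Z₂), |Z| = 326 Ω, ∠Z = -25.5°
cos φ = cos(-25.5°) = 0.902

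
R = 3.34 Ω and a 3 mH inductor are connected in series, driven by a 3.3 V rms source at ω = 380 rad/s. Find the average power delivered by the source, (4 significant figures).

2.920 W

X_L = ωL = 1.140 Ω
Z = 3.340 + j1.140 Ω
|Z| = √(3.340² + 1.140²) = 3.529 Ω
∠Z = arctan(1.140/3.340) = 18.85°
I = V/|Z| = 935.1 mA
P = VI cos φ = 3.3 × 0.9351 × cos(18.85°) = 2.920 W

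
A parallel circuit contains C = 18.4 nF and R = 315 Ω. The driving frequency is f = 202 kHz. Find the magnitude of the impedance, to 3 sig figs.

42.4 Ω

ω = 2πf = 1.269e+06 rad/s
X_C = 1/(ωC) = 42.8 Ω
Parallel: admittances add. Y = 1/R + jωC
Y = (0.00317 + j0.0234) S
|Y| = 0.0236 S → |Z| = 1/|Y| = 42.4 Ω, ∠Z = −∠Y = -82.3°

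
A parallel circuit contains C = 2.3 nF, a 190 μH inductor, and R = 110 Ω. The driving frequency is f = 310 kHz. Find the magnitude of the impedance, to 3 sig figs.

ω = 2πf = 1.948e+06 rad/s
X_L = ωL = 370 Ω
X_C = 1/(ωC) = 223 Ω
Parallel: admittances add. Y = 1/R + 1/(jωL) + jωC
Y = (0.00909 + j0.00178) S
|Y| = 0.00926 S → |Z| = 1/|Y| = 108 Ω, ∠Z = −∠Y = -11.1°

108 Ω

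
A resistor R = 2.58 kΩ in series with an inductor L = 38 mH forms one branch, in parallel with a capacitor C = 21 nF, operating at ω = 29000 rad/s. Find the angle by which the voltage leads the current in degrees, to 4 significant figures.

X_L = ωL = 1102 Ω
X_C = 1/(ωC) = 1642 Ω
Branch 1 (R+jX_L): Z₁ = 2580 + j1102 Ω, |Z₁| = 2805 Ω
Branch 2 (−jX_C): Z₂ = −j1642 Ω
Parallel: Z = Z₁Z₂/(Z₁+Z₂), |Z| = 1748 Ω, ∠Z = -55.05°

-55.05°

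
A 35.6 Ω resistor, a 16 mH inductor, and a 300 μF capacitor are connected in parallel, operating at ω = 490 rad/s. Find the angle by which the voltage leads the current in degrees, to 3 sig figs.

X_L = ωL = 7.84 Ω
X_C = 1/(ωC) = 6.80 Ω
Parallel: admittances add. Y = 1/R + 1/(jωL) + jωC
Y = (0.0281 + j0.0194) S
|Y| = 0.0342 S → |Z| = 1/|Y| = 29.3 Ω, ∠Z = −∠Y = -34.7°

-34.7°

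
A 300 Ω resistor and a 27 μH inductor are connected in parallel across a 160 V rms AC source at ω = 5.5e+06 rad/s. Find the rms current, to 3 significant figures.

X_L = ωL = 148 Ω
Parallel: admittances add. Y = 1/R + 1/(jωL)
Y = (0.00333 − j0.00673) S
|Y| = 0.00751 S → |Z| = 1/|Y| = 133 Ω, ∠Z = −∠Y = 63.7°
I = V/|Z| = 160/133 = 1.20 A

1.20 A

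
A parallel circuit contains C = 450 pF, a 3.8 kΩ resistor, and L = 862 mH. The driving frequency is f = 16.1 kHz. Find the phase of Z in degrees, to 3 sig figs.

ω = 2πf = 101200 rad/s
X_L = ωL = 87200 Ω
X_C = 1/(ωC) = 22000 Ω
Parallel: admittances add. Y = 1/R + 1/(jωL) + jωC
Y = (0.000263 + j3.41e-05) S
|Y| = 0.000265 S → |Z| = 1/|Y| = 3770 Ω, ∠Z = −∠Y = -7.37°

-7.37°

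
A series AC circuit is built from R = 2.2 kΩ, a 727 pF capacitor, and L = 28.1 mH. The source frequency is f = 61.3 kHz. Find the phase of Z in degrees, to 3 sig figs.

ω = 2πf = 385200 rad/s
X_L = ωL = 10800 Ω
X_C = 1/(ωC) = 3570 Ω
Net reactance X = X_L − X_C = 7250 Ω
Z = 2200 + j7250 Ω
|Z| = √(2200² + 7250²) = 7580 Ω
∠Z = arctan(7250/2200) = 73.1°

73.1°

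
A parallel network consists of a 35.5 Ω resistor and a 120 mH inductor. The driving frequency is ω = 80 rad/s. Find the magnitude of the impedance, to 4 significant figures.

X_L = ωL = 9.600 Ω
Parallel: admittances add. Y = 1/R + 1/(jωL)
Y = (0.02817 − j0.1042) S
|Y| = 0.1079 S → |Z| = 1/|Y| = 9.267 Ω, ∠Z = −∠Y = 74.87°

9.267 Ω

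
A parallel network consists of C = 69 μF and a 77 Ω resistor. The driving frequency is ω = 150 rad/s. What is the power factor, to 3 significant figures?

X_C = 1/(ωC) = 96.6 Ω
Parallel: admittances add. Y = 1/R + jωC
Y = (0.0130 + j0.0103) S
|Y| = 0.0166 S → |Z| = 1/|Y| = 60.2 Ω, ∠Z = −∠Y = -38.6°
cos φ = cos(-38.6°) = 0.782

0.782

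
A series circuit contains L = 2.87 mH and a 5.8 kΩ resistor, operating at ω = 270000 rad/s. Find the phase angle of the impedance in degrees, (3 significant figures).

7.61°

X_L = ωL = 775 Ω
Z = 5800 + j775 Ω
|Z| = √(5800² + 775²) = 5850 Ω
∠Z = arctan(775/5800) = 7.61°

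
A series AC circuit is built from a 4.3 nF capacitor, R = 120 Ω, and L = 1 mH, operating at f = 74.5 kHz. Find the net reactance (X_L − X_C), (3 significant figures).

-28.7 Ω

ω = 2πf = 468100 rad/s
X_L = ωL = 468 Ω
X_C = 1/(ωC) = 497 Ω
X = 468 − 497 = -28.7 Ω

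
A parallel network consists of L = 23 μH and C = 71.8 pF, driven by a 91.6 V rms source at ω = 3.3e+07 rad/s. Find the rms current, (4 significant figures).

X_L = ωL = 759.0 Ω
X_C = 1/(ωC) = 422.0 Ω
Parallel: admittances add. Y = 1/(jωL) + jωC
Y = (0 + j0.001052) S
|Y| = 0.001052 S → |Z| = 1/|Y| = 950.7 Ω, ∠Z = −∠Y = -90.00°
I = V/|Z| = 91.6/950.7 = 96.35 mA

96.35 mA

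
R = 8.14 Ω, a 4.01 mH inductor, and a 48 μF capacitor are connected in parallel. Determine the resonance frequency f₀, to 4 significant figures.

ω₀ = 1/√(LC) = 1/√(0.00401 × 4.8e-05) = 2279 rad/s
f₀ = ω₀/(2π) = 362.8 Hz

362.8 Hz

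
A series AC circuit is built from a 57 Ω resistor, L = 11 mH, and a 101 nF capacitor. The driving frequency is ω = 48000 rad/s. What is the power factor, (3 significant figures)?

X_L = ωL = 528 Ω
X_C = 1/(ωC) = 206 Ω
Net reactance X = X_L − X_C = 322 Ω
Z = 57.0 + j322 Ω
|Z| = √(57.0² + 322²) = 327 Ω
∠Z = arctan(322/57.0) = 80.0°
cos φ = cos(80.0°) = 0.174

0.174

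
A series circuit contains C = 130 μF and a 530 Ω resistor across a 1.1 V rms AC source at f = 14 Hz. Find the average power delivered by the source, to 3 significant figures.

ω = 2πf = 87.96 rad/s
X_C = 1/(ωC) = 87.4 Ω
Z = 530 − j87.4 Ω
|Z| = √(530² + 87.4²) = 537 Ω
∠Z = arctan(-87.4/530) = -9.37°
I = V/|Z| = 2.05 mA
P = VI cos φ = 1.1 × 0.00205 × cos(-9.37°) = 2.22 mW

2.22 mW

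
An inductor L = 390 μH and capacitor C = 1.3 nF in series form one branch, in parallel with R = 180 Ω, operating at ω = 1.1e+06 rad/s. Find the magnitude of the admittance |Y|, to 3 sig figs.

X_L = ωL = 429 Ω
X_C = 1/(ωC) = 699 Ω
Branch 1: Z₁ = R = 180 Ω
Branch 2 (series LC): Z₂ = j(X_L − X_C) = −j270 Ω
Parallel: Z = Z₁Z₂/(Z₁+Z₂), |Z| = 150 Ω, ∠Z = -33.7°
|Y| = 1/|Z| = 6.67 mS

6.67 mS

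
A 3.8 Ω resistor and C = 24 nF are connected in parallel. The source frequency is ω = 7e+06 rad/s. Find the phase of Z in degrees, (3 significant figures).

X_C = 1/(ωC) = 5.95 Ω
Parallel: admittances add. Y = 1/R + jωC
Y = (0.263 + j0.168) S
|Y| = 0.312 S → |Z| = 1/|Y| = 3.20 Ω, ∠Z = −∠Y = -32.6°

-32.6°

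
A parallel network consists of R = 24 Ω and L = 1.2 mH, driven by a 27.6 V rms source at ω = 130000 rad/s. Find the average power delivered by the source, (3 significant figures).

31.7 W

X_L = ωL = 156 Ω
Parallel: admittances add. Y = 1/R + 1/(jωL)
Y = (0.0417 − j0.00641) S
|Y| = 0.0422 S → |Z| = 1/|Y| = 23.7 Ω, ∠Z = −∠Y = 8.75°
I = V/|Z| = 1.16 A
P = VI cos φ = 27.6 × 1.16 × cos(8.75°) = 31.7 W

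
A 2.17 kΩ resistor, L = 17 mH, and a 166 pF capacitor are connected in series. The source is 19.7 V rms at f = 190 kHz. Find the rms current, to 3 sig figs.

ω = 2πf = 1.194e+06 rad/s
X_L = ωL = 20300 Ω
X_C = 1/(ωC) = 5050 Ω
Net reactance X = X_L − X_C = 15200 Ω
Z = 2170 + j15200 Ω
|Z| = √(2170² + 15200²) = 15400 Ω
I = V/|Z| = 19.7/15400 = 1.28 mA

1.28 mA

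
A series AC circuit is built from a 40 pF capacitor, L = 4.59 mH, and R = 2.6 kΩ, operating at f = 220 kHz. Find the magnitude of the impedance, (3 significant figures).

ω = 2πf = 1.382e+06 rad/s
X_L = ωL = 6340 Ω
X_C = 1/(ωC) = 18100 Ω
Net reactance X = X_L − X_C = -11700 Ω
Z = 2600 − j11700 Ω
|Z| = √(2600² + 11700²) = 12000 Ω

12000 Ω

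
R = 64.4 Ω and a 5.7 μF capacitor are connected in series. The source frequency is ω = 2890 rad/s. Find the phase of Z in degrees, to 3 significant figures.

-43.3°

X_C = 1/(ωC) = 60.7 Ω
Z = 64.4 − j60.7 Ω
|Z| = √(64.4² + 60.7²) = 88.5 Ω
∠Z = arctan(-60.7/64.4) = -43.3°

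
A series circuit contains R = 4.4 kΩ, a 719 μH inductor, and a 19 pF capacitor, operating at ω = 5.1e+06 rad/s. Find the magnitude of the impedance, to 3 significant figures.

7980 Ω

X_L = ωL = 3670 Ω
X_C = 1/(ωC) = 10300 Ω
Net reactance X = X_L − X_C = -6650 Ω
Z = 4400 − j6650 Ω
|Z| = √(4400² + 6650²) = 7980 Ω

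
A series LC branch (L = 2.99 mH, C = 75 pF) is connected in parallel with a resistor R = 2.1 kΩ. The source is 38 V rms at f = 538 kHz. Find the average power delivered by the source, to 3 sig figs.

ω = 2πf = 3.38e+06 rad/s
X_L = ωL = 10100 Ω
X_C = 1/(ωC) = 3940 Ω
Branch 1: Z₁ = R = 2100 Ω
Branch 2 (series LC): Z₂ = j(X_L − X_C) = j6160 Ω
Parallel: Z = Z₁Z₂/(Z₁+Z₂), |Z| = 1990 Ω, ∠Z = 18.8°
I = V/|Z| = 19.1 mA
P = VI cos φ = 38 × 0.0191 × cos(18.8°) = 688 mW

688 mW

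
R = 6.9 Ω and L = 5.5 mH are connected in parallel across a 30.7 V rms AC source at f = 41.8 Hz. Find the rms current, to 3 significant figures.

21.7 A

ω = 2πf = 262.6 rad/s
X_L = ωL = 1.44 Ω
Parallel: admittances add. Y = 1/R + 1/(jωL)
Y = (0.145 − j0.692) S
|Y| = 0.707 S → |Z| = 1/|Y| = 1.41 Ω, ∠Z = −∠Y = 78.2°
I = V/|Z| = 30.7/1.41 = 21.7 A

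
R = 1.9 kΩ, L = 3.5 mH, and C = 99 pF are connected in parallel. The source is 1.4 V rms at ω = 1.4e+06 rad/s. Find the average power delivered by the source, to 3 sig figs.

X_L = ωL = 4900 Ω
X_C = 1/(ωC) = 7220 Ω
Parallel: admittances add. Y = 1/R + 1/(jωL) + jωC
Y = (0.000526 − j6.55e-05) S
|Y| = 0.000530 S → |Z| = 1/|Y| = 1890 Ω, ∠Z = −∠Y = 7.09°
I = V/|Z| = 743 μA
P = VI cos φ = 1.4 × 0.000743 × cos(7.09°) = 1.03 mW

1.03 mW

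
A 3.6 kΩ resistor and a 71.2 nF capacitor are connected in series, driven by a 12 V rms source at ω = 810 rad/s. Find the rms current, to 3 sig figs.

678 μA

X_C = 1/(ωC) = 17300 Ω
Z = 3600 − j17300 Ω
|Z| = √(3600² + 17300²) = 17700 Ω
I = V/|Z| = 12/17700 = 678 μA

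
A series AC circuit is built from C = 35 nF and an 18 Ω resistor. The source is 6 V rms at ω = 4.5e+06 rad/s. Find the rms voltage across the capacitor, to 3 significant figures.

2.00 V

X_C = 1/(ωC) = 6.35 Ω
Z = 18.0 − j6.35 Ω
|Z| = √(18.0² + 6.35²) = 19.1 Ω
I = V/|Z| = 314 mA
V_C = I·|Z_C| = 0.314 × 6.35 = 2.00 V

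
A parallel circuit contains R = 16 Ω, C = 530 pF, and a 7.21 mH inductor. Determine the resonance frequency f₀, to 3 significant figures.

ω₀ = 1/√(LC) = 1/√(0.00721 × 5.3e-10) = 511600 rad/s
f₀ = ω₀/(2π) = 81.4 kHz

81.4 kHz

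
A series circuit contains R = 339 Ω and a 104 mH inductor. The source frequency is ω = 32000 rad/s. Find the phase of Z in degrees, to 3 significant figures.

84.2°

X_L = ωL = 3330 Ω
Z = 339 + j3330 Ω
|Z| = √(339² + 3330²) = 3350 Ω
∠Z = arctan(3330/339) = 84.2°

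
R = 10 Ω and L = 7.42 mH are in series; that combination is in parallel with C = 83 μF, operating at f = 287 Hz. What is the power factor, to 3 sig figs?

ω = 2πf = 1803 rad/s
X_L = ωL = 13.4 Ω
X_C = 1/(ωC) = 6.68 Ω
Branch 1 (R+jX_L): Z₁ = 10.0 + j13.4 Ω, |Z₁| = 16.7 Ω
Branch 2 (−jX_C): Z₂ = −j6.68 Ω
Parallel: Z = Z₁Z₂/(Z₁+Z₂), |Z| = 9.27 Ω, ∠Z = -70.6°
cos φ = cos(-70.6°) = 0.332

0.332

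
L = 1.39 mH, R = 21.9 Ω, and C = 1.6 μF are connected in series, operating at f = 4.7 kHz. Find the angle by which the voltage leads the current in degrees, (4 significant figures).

42.24°

ω = 2πf = 29530 rad/s
X_L = ωL = 41.05 Ω
X_C = 1/(ωC) = 21.16 Ω
Net reactance X = X_L − X_C = 19.88 Ω
Z = 21.90 + j19.88 Ω
|Z| = √(21.90² + 19.88²) = 29.58 Ω
∠Z = arctan(19.88/21.90) = 42.24°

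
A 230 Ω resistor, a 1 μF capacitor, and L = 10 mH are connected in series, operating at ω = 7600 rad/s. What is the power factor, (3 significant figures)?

0.972

X_L = ωL = 76.0 Ω
X_C = 1/(ωC) = 132 Ω
Net reactance X = X_L − X_C = -55.6 Ω
Z = 230 − j55.6 Ω
|Z| = √(230² + 55.6²) = 237 Ω
∠Z = arctan(-55.6/230) = -13.6°
cos φ = cos(-13.6°) = 0.972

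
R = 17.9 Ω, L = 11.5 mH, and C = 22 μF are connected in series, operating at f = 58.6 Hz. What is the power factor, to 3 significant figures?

0.148

ω = 2πf = 368.2 rad/s
X_L = ωL = 4.23 Ω
X_C = 1/(ωC) = 123 Ω
Net reactance X = X_L − X_C = -119 Ω
Z = 17.9 − j119 Ω
|Z| = √(17.9² + 119²) = 121 Ω
∠Z = arctan(-119/17.9) = -81.5°
cos φ = cos(-81.5°) = 0.148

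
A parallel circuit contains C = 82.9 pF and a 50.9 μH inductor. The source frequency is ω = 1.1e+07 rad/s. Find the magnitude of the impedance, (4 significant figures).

X_L = ωL = 559.9 Ω
X_C = 1/(ωC) = 1097 Ω
Parallel: admittances add. Y = 1/(jωL) + jωC
Y = (0 − j0.0008741) S
|Y| = 0.0008741 S → |Z| = 1/|Y| = 1144 Ω, ∠Z = −∠Y = 90.00°

1144 Ω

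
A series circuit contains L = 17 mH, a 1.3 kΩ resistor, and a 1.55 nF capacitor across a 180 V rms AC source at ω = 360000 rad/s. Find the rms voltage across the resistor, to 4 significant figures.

51.78 V

X_L = ωL = 6120 Ω
X_C = 1/(ωC) = 1792 Ω
Net reactance X = X_L − X_C = 4328 Ω
Z = 1300 + j4328 Ω
|Z| = √(1300² + 4328²) = 4519 Ω
I = V/|Z| = 39.83 mA
V_R = I·|Z_R| = 0.03983 × 1300 = 51.78 V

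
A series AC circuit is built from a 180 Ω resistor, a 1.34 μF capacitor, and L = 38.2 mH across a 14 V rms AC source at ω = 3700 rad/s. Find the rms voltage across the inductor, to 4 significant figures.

10.42 V

X_L = ωL = 141.3 Ω
X_C = 1/(ωC) = 201.7 Ω
Net reactance X = X_L − X_C = -60.35 Ω
Z = 180.0 − j60.35 Ω
|Z| = √(180.0² + 60.35²) = 189.8 Ω
I = V/|Z| = 73.74 mA
V_L = I·|Z_L| = 0.07374 × 141.3 = 10.42 V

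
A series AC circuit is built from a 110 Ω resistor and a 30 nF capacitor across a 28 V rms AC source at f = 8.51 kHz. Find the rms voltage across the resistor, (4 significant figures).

ω = 2πf = 53470 rad/s
X_C = 1/(ωC) = 623.4 Ω
Z = 110.0 − j623.4 Ω
|Z| = √(110.0² + 623.4²) = 633.0 Ω
I = V/|Z| = 44.23 mA
V_R = I·|Z_R| = 0.04423 × 110.0 = 4.865 V

4.865 V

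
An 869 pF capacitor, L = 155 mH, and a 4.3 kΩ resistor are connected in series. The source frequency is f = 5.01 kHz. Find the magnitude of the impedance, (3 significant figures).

ω = 2πf = 31480 rad/s
X_L = ωL = 4880 Ω
X_C = 1/(ωC) = 36600 Ω
Net reactance X = X_L − X_C = -31700 Ω
Z = 4300 − j31700 Ω
|Z| = √(4300² + 31700²) = 32000 Ω

32000 Ω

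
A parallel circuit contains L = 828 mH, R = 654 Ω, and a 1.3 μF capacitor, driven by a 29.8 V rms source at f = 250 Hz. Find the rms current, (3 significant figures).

ω = 2πf = 1571 rad/s
X_L = ωL = 1300 Ω
X_C = 1/(ωC) = 490 Ω
Parallel: admittances add. Y = 1/R + 1/(jωL) + jωC
Y = (0.00153 + j0.00127) S
|Y| = 0.00199 S → |Z| = 1/|Y| = 503 Ω, ∠Z = −∠Y = -39.8°
I = V/|Z| = 29.8/503 = 59.3 mA

59.3 mA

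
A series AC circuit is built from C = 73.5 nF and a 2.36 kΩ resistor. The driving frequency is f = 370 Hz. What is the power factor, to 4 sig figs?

0.3740

ω = 2πf = 2325 rad/s
X_C = 1/(ωC) = 5852 Ω
Z = 2360 − j5852 Ω
|Z| = √(2360² + 5852²) = 6310 Ω
∠Z = arctan(-5852/2360) = -68.04°
cos φ = cos(-68.04°) = 0.3740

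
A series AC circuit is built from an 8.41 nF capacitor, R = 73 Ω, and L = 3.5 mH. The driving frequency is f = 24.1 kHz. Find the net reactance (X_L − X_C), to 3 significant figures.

ω = 2πf = 151400 rad/s
X_L = ωL = 530 Ω
X_C = 1/(ωC) = 785 Ω
X = 530 − 785 = -255 Ω

-255 Ω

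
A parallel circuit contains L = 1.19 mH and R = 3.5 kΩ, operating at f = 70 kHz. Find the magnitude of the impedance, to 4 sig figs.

ω = 2πf = 439800 rad/s
X_L = ωL = 523.4 Ω
Parallel: admittances add. Y = 1/R + 1/(jωL)
Y = (0.0002857 − j0.001911) S
|Y| = 0.001932 S → |Z| = 1/|Y| = 517.6 Ω, ∠Z = −∠Y = 81.50°

517.6 Ω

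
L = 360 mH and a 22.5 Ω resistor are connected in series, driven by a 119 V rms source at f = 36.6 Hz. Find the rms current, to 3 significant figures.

ω = 2πf = 230.0 rad/s
X_L = ωL = 82.8 Ω
Z = 22.5 + j82.8 Ω
|Z| = √(22.5² + 82.8²) = 85.8 Ω
I = V/|Z| = 119/85.8 = 1.39 A

1.39 A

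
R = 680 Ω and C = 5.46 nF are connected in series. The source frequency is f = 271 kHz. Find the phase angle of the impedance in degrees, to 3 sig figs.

ω = 2πf = 1.703e+06 rad/s
X_C = 1/(ωC) = 108 Ω
Z = 680 − j108 Ω
|Z| = √(680² + 108²) = 688 Ω
∠Z = arctan(-108/680) = -8.99°

-8.99°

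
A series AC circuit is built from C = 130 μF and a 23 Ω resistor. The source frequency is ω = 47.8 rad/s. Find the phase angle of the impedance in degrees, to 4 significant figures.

-81.87°

X_C = 1/(ωC) = 160.9 Ω
Z = 23.00 − j160.9 Ω
|Z| = √(23.00² + 160.9²) = 162.6 Ω
∠Z = arctan(-160.9/23.00) = -81.87°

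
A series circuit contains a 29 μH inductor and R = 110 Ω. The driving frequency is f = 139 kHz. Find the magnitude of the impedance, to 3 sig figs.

113 Ω

ω = 2πf = 873400 rad/s
X_L = ωL = 25.3 Ω
Z = 110 + j25.3 Ω
|Z| = √(110² + 25.3²) = 113 Ω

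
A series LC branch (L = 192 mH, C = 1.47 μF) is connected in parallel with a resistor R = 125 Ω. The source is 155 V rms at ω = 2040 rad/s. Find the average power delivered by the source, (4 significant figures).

192.2 W

X_L = ωL = 391.7 Ω
X_C = 1/(ωC) = 333.5 Ω
Branch 1: Z₁ = R = 125.0 Ω
Branch 2 (series LC): Z₂ = j(X_L − X_C) = j58.21 Ω
Parallel: Z = Z₁Z₂/(Z₁+Z₂), |Z| = 52.77 Ω, ∠Z = 65.03°
I = V/|Z| = 2.937 A
P = VI cos φ = 155 × 2.937 × cos(65.03°) = 192.2 W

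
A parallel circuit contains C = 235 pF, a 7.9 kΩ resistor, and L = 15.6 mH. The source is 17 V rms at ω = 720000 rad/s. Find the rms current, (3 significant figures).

2.55 mA

X_L = ωL = 11200 Ω
X_C = 1/(ωC) = 5910 Ω
Parallel: admittances add. Y = 1/R + 1/(jωL) + jωC
Y = (0.000127 + j8.02e-05) S
|Y| = 0.000150 S → |Z| = 1/|Y| = 6670 Ω, ∠Z = −∠Y = -32.3°
I = V/|Z| = 17/6670 = 2.55 mA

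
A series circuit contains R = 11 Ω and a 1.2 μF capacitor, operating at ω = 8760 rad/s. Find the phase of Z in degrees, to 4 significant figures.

-83.40°

X_C = 1/(ωC) = 95.13 Ω
Z = 11.00 − j95.13 Ω
|Z| = √(11.00² + 95.13²) = 95.76 Ω
∠Z = arctan(-95.13/11.00) = -83.40°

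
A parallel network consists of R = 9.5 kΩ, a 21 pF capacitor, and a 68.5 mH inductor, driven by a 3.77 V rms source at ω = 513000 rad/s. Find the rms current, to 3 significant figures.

402 μA

X_L = ωL = 35100 Ω
X_C = 1/(ωC) = 92800 Ω
Parallel: admittances add. Y = 1/R + 1/(jωL) + jωC
Y = (0.000105 − j1.77e-05) S
|Y| = 0.000107 S → |Z| = 1/|Y| = 9370 Ω, ∠Z = −∠Y = 9.54°
I = V/|Z| = 3.77/9370 = 402 μA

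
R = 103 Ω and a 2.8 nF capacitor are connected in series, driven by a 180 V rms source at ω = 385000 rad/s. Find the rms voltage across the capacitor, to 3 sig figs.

X_C = 1/(ωC) = 928 Ω
Z = 103 − j928 Ω
|Z| = √(103² + 928²) = 933 Ω
I = V/|Z| = 193 mA
V_C = I·|Z_C| = 0.193 × 928 = 179 V

179 V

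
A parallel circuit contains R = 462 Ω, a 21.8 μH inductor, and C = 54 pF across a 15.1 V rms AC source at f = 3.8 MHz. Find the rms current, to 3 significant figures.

34.0 mA

ω = 2πf = 2.388e+07 rad/s
X_L = ωL = 520 Ω
X_C = 1/(ωC) = 776 Ω
Parallel: admittances add. Y = 1/R + 1/(jωL) + jωC
Y = (0.00216 − j0.000632) S
|Y| = 0.00225 S → |Z| = 1/|Y| = 443 Ω, ∠Z = −∠Y = 16.3°
I = V/|Z| = 15.1/443 = 34.0 mA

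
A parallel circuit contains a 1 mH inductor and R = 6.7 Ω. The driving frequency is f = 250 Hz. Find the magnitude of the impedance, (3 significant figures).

ω = 2πf = 1571 rad/s
X_L = ωL = 1.57 Ω
Parallel: admittances add. Y = 1/R + 1/(jωL)
Y = (0.149 − j0.637) S
|Y| = 0.654 S → |Z| = 1/|Y| = 1.53 Ω, ∠Z = −∠Y = 76.8°

1.53 Ω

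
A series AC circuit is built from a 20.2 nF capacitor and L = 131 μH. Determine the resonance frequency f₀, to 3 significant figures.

97.8 kHz

ω₀ = 1/√(LC) = 1/√(0.000131 × 2.02e-08) = 614700 rad/s
f₀ = ω₀/(2π) = 97.8 kHz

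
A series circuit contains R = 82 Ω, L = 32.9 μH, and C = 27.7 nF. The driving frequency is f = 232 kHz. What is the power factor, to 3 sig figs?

ω = 2πf = 1.458e+06 rad/s
X_L = ωL = 48.0 Ω
X_C = 1/(ωC) = 24.8 Ω
Net reactance X = X_L − X_C = 23.2 Ω
Z = 82.0 + j23.2 Ω
|Z| = √(82.0² + 23.2²) = 85.2 Ω
∠Z = arctan(23.2/82.0) = 15.8°
cos φ = cos(15.8°) = 0.962

0.962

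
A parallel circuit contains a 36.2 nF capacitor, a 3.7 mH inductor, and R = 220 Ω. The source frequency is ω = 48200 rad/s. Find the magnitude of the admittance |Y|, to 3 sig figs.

X_L = ωL = 178 Ω
X_C = 1/(ωC) = 573 Ω
Parallel: admittances add. Y = 1/R + 1/(jωL) + jωC
Y = (0.00455 − j0.00386) S
|Y| = 0.00596 S → |Z| = 1/|Y| = 168 Ω, ∠Z = −∠Y = 40.4°

5.96 mS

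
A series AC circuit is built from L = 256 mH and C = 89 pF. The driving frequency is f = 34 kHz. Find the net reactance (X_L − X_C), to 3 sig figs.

2090 Ω

ω = 2πf = 213600 rad/s
X_L = ωL = 54700 Ω
X_C = 1/(ωC) = 52600 Ω
X = 54700 − 52600 = 2090 Ω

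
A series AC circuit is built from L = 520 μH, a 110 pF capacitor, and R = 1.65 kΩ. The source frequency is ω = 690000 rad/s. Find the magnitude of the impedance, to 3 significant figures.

12900 Ω

X_L = ωL = 359 Ω
X_C = 1/(ωC) = 13200 Ω
Net reactance X = X_L − X_C = -12800 Ω
Z = 1650 − j12800 Ω
|Z| = √(1650² + 12800²) = 12900 Ω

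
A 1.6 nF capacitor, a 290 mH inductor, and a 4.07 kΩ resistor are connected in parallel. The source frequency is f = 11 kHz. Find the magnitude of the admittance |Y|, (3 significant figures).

ω = 2πf = 69120 rad/s
X_L = ωL = 20000 Ω
X_C = 1/(ωC) = 9040 Ω
Parallel: admittances add. Y = 1/R + 1/(jωL) + jωC
Y = (0.000246 + j6.07e-05) S
|Y| = 0.000253 S → |Z| = 1/|Y| = 3950 Ω, ∠Z = −∠Y = -13.9°

253 μS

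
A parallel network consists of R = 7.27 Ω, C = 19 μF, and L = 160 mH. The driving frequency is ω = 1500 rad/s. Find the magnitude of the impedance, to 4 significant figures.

7.159 Ω

X_L = ωL = 240.0 Ω
X_C = 1/(ωC) = 35.09 Ω
Parallel: admittances add. Y = 1/R + 1/(jωL) + jωC
Y = (0.1376 + j0.02433) S
|Y| = 0.1397 S → |Z| = 1/|Y| = 7.159 Ω, ∠Z = −∠Y = -10.03°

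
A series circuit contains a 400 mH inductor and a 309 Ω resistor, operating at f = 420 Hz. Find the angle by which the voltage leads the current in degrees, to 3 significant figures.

73.7°

ω = 2πf = 2639 rad/s
X_L = ωL = 1060 Ω
Z = 309 + j1060 Ω
|Z| = √(309² + 1060²) = 1100 Ω
∠Z = arctan(1060/309) = 73.7°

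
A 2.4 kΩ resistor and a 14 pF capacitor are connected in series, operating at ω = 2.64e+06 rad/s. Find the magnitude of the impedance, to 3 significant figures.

X_C = 1/(ωC) = 27100 Ω
Z = 2400 − j27100 Ω
|Z| = √(2400² + 27100²) = 27200 Ω

27200 Ω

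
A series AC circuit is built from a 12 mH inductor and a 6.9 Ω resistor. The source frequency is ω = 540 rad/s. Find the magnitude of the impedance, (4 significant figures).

X_L = ωL = 6.480 Ω
Z = 6.900 + j6.480 Ω
|Z| = √(6.900² + 6.480²) = 9.466 Ω

9.466 Ω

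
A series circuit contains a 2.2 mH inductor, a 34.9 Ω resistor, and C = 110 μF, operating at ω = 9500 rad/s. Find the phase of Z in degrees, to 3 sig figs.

X_L = ωL = 20.9 Ω
X_C = 1/(ωC) = 0.957 Ω
Net reactance X = X_L − X_C = 19.9 Ω
Z = 34.9 + j19.9 Ω
|Z| = √(34.9² + 19.9²) = 40.2 Ω
∠Z = arctan(19.9/34.9) = 29.7°

29.7°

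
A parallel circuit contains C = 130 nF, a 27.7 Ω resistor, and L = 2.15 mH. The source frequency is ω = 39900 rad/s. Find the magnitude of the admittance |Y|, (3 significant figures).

36.7 mS

X_L = ωL = 85.8 Ω
X_C = 1/(ωC) = 193 Ω
Parallel: admittances add. Y = 1/R + 1/(jωL) + jωC
Y = (0.0361 − j0.00647) S
|Y| = 0.0367 S → |Z| = 1/|Y| = 27.3 Ω, ∠Z = −∠Y = 10.2°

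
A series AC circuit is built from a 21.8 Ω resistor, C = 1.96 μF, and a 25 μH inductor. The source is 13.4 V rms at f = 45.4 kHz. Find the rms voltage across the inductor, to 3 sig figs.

4.26 V

ω = 2πf = 285300 rad/s
X_L = ωL = 7.13 Ω
X_C = 1/(ωC) = 1.79 Ω
Net reactance X = X_L − X_C = 5.34 Ω
Z = 21.8 + j5.34 Ω
|Z| = √(21.8² + 5.34²) = 22.4 Ω
I = V/|Z| = 597 mA
V_L = I·|Z_L| = 0.597 × 7.13 = 4.26 V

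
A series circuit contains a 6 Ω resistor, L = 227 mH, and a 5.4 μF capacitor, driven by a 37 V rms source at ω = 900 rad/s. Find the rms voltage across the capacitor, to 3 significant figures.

1230 V

X_L = ωL = 204 Ω
X_C = 1/(ωC) = 206 Ω
Net reactance X = X_L − X_C = -1.46 Ω
Z = 6.00 − j1.46 Ω
|Z| = √(6.00² + 1.46²) = 6.18 Ω
I = V/|Z| = 5.99 A
V_C = I·|Z_C| = 5.99 × 206 = 1230 V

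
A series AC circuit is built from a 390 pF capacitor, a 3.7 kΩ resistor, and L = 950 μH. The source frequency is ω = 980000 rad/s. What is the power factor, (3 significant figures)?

0.910

X_L = ωL = 931 Ω
X_C = 1/(ωC) = 2620 Ω
Net reactance X = X_L − X_C = -1690 Ω
Z = 3700 − j1690 Ω
|Z| = √(3700² + 1690²) = 4070 Ω
∠Z = arctan(-1690/3700) = -24.5°
cos φ = cos(-24.5°) = 0.910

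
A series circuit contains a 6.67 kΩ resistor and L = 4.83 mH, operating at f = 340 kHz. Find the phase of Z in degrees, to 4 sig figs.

ω = 2πf = 2.136e+06 rad/s
X_L = ωL = 10320 Ω
Z = 6670 + j10320 Ω
|Z| = √(6670² + 10320²) = 12290 Ω
∠Z = arctan(10320/6670) = 57.12°

57.12°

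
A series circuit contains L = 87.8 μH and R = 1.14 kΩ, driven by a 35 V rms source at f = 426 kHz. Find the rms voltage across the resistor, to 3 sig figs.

ω = 2πf = 2.677e+06 rad/s
X_L = ωL = 235 Ω
Z = 1140 + j235 Ω
|Z| = √(1140² + 235²) = 1160 Ω
I = V/|Z| = 30.1 mA
V_R = I·|Z_R| = 0.0301 × 1140 = 34.3 V

34.3 V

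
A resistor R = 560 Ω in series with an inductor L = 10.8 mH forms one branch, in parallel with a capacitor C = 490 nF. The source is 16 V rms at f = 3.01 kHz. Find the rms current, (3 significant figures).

ω = 2πf = 18910 rad/s
X_L = ωL = 204 Ω
X_C = 1/(ωC) = 108 Ω
Branch 1 (R+jX_L): Z₁ = 560 + j204 Ω, |Z₁| = 596 Ω
Branch 2 (−jX_C): Z₂ = −j108 Ω
Parallel: Z = Z₁Z₂/(Z₁+Z₂), |Z| = 113 Ω, ∠Z = -79.7°
I = V/|Z| = 16/113 = 141 mA

141 mA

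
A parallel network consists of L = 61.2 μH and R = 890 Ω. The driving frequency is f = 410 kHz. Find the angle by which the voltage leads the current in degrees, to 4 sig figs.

ω = 2πf = 2.576e+06 rad/s
X_L = ωL = 157.7 Ω
Parallel: admittances add. Y = 1/R + 1/(jωL)
Y = (0.001124 − j0.006343) S
|Y| = 0.006442 S → |Z| = 1/|Y| = 155.2 Ω, ∠Z = −∠Y = 79.95°

79.95°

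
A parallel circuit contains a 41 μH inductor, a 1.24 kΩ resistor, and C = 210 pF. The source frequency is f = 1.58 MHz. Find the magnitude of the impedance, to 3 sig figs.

ω = 2πf = 9.927e+06 rad/s
X_L = ωL = 407 Ω
X_C = 1/(ωC) = 480 Ω
Parallel: admittances add. Y = 1/R + 1/(jωL) + jωC
Y = (0.000806 − j0.000372) S
|Y| = 0.000888 S → |Z| = 1/|Y| = 1130 Ω, ∠Z = −∠Y = 24.8°

1130 Ω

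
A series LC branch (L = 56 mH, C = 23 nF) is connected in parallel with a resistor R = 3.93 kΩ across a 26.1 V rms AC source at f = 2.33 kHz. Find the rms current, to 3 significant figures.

13.8 mA

ω = 2πf = 14640 rad/s
X_L = ωL = 820 Ω
X_C = 1/(ωC) = 2970 Ω
Branch 1: Z₁ = R = 3930 Ω
Branch 2 (series LC): Z₂ = j(X_L − X_C) = −j2150 Ω
Parallel: Z = Z₁Z₂/(Z₁+Z₂), |Z| = 1890 Ω, ∠Z = -61.3°
I = V/|Z| = 26.1/1890 = 13.8 mA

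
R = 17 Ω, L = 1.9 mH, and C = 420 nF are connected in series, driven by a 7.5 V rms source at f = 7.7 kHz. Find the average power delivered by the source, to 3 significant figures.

ω = 2πf = 48380 rad/s
X_L = ωL = 91.9 Ω
X_C = 1/(ωC) = 49.2 Ω
Net reactance X = X_L − X_C = 42.7 Ω
Z = 17.0 + j42.7 Ω
|Z| = √(17.0² + 42.7²) = 46.0 Ω
∠Z = arctan(42.7/17.0) = 68.3°
I = V/|Z| = 163 mA
P = VI cos φ = 7.5 × 0.163 × cos(68.3°) = 453 mW

453 mW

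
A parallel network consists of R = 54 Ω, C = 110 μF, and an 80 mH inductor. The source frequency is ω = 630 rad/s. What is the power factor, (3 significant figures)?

0.351

X_L = ωL = 50.4 Ω
X_C = 1/(ωC) = 14.4 Ω
Parallel: admittances add. Y = 1/R + 1/(jωL) + jωC
Y = (0.0185 + j0.0495) S
|Y| = 0.0528 S → |Z| = 1/|Y| = 18.9 Ω, ∠Z = −∠Y = -69.5°
cos φ = cos(-69.5°) = 0.351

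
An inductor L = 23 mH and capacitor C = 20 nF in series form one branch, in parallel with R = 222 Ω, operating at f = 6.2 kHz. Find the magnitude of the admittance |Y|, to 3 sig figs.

ω = 2πf = 38960 rad/s
X_L = ωL = 896 Ω
X_C = 1/(ωC) = 1280 Ω
Branch 1: Z₁ = R = 222 Ω
Branch 2 (series LC): Z₂ = j(X_L − X_C) = −j388 Ω
Parallel: Z = Z₁Z₂/(Z₁+Z₂), |Z| = 193 Ω, ∠Z = -29.8°
|Y| = 1/|Z| = 5.19 mS

5.19 mS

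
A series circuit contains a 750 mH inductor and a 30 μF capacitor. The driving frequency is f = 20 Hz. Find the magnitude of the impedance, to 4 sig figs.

ω = 2πf = 125.7 rad/s
X_L = ωL = 94.25 Ω
X_C = 1/(ωC) = 265.3 Ω
Net reactance X = X_L − X_C = -171.0 Ω
Z = − j171.0 Ω
|Z| = √(0² + 171.0²) = 171.0 Ω

171.0 Ω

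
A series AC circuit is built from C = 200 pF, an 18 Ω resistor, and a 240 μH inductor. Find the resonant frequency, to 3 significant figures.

726 kHz

ω₀ = 1/√(LC) = 1/√(0.00024 × 2e-10) = 4.564e+06 rad/s
f₀ = ω₀/(2π) = 726 kHz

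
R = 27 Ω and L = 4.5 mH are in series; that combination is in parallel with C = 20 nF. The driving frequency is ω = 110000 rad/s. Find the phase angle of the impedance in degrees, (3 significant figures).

X_L = ωL = 495 Ω
X_C = 1/(ωC) = 455 Ω
Branch 1 (R+jX_L): Z₁ = 27.0 + j495 Ω, |Z₁| = 496 Ω
Branch 2 (−jX_C): Z₂ = −j455 Ω
Parallel: Z = Z₁Z₂/(Z₁+Z₂), |Z| = 4630 Ω, ∠Z = -59.4°

-59.4°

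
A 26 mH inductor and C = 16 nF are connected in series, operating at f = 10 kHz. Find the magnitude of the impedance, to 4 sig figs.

638.9 Ω

ω = 2πf = 62830 rad/s
X_L = ωL = 1634 Ω
X_C = 1/(ωC) = 994.7 Ω
Net reactance X = X_L − X_C = 638.9 Ω
Z = j638.9 Ω
|Z| = √(0² + 638.9²) = 638.9 Ω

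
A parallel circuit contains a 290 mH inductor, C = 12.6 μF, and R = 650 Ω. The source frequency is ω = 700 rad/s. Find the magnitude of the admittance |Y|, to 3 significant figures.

4.19 mS

X_L = ωL = 203 Ω
X_C = 1/(ωC) = 113 Ω
Parallel: admittances add. Y = 1/R + 1/(jωL) + jωC
Y = (0.00154 + j0.00389) S
|Y| = 0.00419 S → |Z| = 1/|Y| = 239 Ω, ∠Z = −∠Y = -68.4°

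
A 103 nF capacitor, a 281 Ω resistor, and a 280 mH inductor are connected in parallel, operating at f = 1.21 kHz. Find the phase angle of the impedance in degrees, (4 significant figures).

ω = 2πf = 7603 rad/s
X_L = ωL = 2129 Ω
X_C = 1/(ωC) = 1277 Ω
Parallel: admittances add. Y = 1/R + 1/(jωL) + jωC
Y = (0.003559 + j0.0003133) S
|Y| = 0.003572 S → |Z| = 1/|Y| = 279.9 Ω, ∠Z = −∠Y = -5.031°

-5.031°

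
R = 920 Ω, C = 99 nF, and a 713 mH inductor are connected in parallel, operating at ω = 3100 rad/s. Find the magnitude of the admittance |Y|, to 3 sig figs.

X_L = ωL = 2210 Ω
X_C = 1/(ωC) = 3260 Ω
Parallel: admittances add. Y = 1/R + 1/(jωL) + jωC
Y = (0.00109 − j0.000146) S
|Y| = 0.00110 S → |Z| = 1/|Y| = 912 Ω, ∠Z = −∠Y = 7.63°

1.10 mS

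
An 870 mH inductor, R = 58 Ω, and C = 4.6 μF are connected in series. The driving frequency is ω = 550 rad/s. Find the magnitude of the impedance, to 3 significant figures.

101 Ω

X_L = ωL = 478 Ω
X_C = 1/(ωC) = 395 Ω
Net reactance X = X_L − X_C = 83.2 Ω
Z = 58.0 + j83.2 Ω
|Z| = √(58.0² + 83.2²) = 101 Ω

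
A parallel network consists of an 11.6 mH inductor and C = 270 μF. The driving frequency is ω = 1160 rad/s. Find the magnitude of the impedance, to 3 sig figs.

4.19 Ω

X_L = ωL = 13.5 Ω
X_C = 1/(ωC) = 3.19 Ω
Parallel: admittances add. Y = 1/(jωL) + jωC
Y = (0 + j0.239) S
|Y| = 0.239 S → |Z| = 1/|Y| = 4.19 Ω, ∠Z = −∠Y = -90.0°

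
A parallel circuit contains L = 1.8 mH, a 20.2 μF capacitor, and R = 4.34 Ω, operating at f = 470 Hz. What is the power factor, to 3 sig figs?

0.873

ω = 2πf = 2953 rad/s
X_L = ωL = 5.32 Ω
X_C = 1/(ωC) = 16.8 Ω
Parallel: admittances add. Y = 1/R + 1/(jωL) + jωC
Y = (0.230 − j0.128) S
|Y| = 0.264 S → |Z| = 1/|Y| = 3.79 Ω, ∠Z = −∠Y = 29.1°
cos φ = cos(29.1°) = 0.873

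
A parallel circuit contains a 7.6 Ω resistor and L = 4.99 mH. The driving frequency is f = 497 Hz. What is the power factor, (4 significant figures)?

0.8988

ω = 2πf = 3123 rad/s
X_L = ωL = 15.58 Ω
Parallel: admittances add. Y = 1/R + 1/(jωL)
Y = (0.1316 − j0.06417) S
|Y| = 0.1464 S → |Z| = 1/|Y| = 6.831 Ω, ∠Z = −∠Y = 26.00°
cos φ = cos(26.00°) = 0.8988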